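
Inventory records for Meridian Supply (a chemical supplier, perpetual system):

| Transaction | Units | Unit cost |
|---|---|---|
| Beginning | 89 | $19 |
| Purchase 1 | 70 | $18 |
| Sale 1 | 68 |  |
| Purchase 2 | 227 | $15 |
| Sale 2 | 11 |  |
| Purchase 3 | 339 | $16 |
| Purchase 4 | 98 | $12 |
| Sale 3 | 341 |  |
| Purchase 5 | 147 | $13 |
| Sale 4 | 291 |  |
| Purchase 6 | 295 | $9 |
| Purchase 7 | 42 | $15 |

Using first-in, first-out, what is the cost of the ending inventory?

Ending inventory = $6,596

Sale 1 (68) [FIFO — oldest first]: 68 @ $19 = $1,292
Sale 2 (11) [FIFO — oldest first]: 11 @ $19 = $209
Sale 3 (341) [FIFO — oldest first]: 10 @ $19 + 70 @ $18 + 227 @ $15 + 34 @ $16 = $5,399
Sale 4 (291) [FIFO — oldest first]: 291 @ $16 = $4,656
Total COGS = $1,292 + $209 + $5,399 + $4,656 = $11,556
Ending inventory: 14 @ $16 + 98 @ $12 + 147 @ $13 + 295 @ $9 + 42 @ $15 = $6,596
Check: goods available $18,152 = COGS $11,556 + ending $6,596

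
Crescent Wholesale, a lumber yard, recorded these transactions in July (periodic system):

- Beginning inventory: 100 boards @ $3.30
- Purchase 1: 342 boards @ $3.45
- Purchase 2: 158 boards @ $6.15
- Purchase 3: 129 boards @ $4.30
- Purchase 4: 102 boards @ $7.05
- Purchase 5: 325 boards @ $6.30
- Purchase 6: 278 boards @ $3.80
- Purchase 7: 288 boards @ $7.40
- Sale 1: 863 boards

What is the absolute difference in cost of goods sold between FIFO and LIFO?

FIFO COGS: 100 @ $3.30 + 342 @ $3.45 + 158 @ $6.15 + 129 @ $4.30 + 102 @ $7.05 + 32 @ $6.30 = $3,957.00
LIFO COGS: 288 @ $7.40 + 278 @ $3.80 + 297 @ $6.30 = $5,058.70
Difference = |$3,957.00 − $5,058.70| = $1,101.70

$1,101.70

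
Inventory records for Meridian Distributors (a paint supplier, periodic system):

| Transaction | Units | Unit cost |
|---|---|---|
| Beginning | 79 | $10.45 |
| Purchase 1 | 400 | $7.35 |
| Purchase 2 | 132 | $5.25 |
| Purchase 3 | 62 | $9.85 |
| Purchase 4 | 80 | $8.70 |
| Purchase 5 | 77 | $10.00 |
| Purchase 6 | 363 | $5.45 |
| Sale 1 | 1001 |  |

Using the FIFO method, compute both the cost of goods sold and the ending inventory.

Sale 1 (1001) [FIFO — oldest first]: 79 @ $10.45 + 400 @ $7.35 + 132 @ $5.25 + 62 @ $9.85 + 80 @ $8.70 + 77 @ $10.00 + 171 @ $5.45 = $7,467.20
Ending inventory: 192 @ $5.45 = $1,046.40

COGS = $7,467.20; ending inventory = $1,046.40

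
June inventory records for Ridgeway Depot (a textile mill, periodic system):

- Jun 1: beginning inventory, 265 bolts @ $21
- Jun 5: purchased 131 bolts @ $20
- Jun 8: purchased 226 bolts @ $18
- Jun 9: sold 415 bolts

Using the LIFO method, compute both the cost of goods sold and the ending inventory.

Jun 9, 415 sold [LIFO — newest first]: 226 @ $18 + 131 @ $20 + 58 @ $21 = $7,906
Ending inventory: 207 @ $21 = $4,347
Check: goods available $12,253 = COGS $7,906 + ending $4,347

COGS = $7,906; ending inventory = $4,347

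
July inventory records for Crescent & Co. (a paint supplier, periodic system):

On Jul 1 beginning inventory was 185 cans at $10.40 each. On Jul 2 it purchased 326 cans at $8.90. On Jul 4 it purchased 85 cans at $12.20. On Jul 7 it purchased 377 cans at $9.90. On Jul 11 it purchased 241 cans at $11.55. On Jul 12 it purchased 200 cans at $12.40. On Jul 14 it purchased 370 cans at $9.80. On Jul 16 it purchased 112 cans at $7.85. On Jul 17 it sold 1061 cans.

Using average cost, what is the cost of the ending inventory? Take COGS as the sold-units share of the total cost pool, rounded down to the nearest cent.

Ending inventory = $8,527.68

Jul 17, sell 1061: 1061/1896 × $19,363.45 → $10,835.77
Ending inventory (cost pool remaining) = $8,527.68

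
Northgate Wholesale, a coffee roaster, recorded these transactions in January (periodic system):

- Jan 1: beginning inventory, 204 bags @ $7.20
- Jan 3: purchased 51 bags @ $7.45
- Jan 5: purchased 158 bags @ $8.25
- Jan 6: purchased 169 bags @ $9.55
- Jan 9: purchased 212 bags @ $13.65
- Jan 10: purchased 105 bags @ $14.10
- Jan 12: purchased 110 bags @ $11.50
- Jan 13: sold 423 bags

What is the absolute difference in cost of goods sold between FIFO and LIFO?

$2,336.95

FIFO COGS: 204 @ $7.20 + 51 @ $7.45 + 158 @ $8.25 + 10 @ $9.55 = $3,247.75
LIFO COGS: 110 @ $11.50 + 105 @ $14.10 + 208 @ $13.65 = $5,584.70
Difference = |$3,247.75 − $5,584.70| = $2,336.95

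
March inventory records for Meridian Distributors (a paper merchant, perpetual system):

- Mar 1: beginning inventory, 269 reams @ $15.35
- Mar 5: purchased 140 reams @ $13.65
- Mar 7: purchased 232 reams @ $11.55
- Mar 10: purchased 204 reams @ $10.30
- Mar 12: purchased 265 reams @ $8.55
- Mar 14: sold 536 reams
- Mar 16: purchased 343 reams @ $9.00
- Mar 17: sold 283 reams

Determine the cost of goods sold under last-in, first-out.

Mar 14, 536 sold [LIFO — newest first]: 265 @ $8.55 + 204 @ $10.30 + 67 @ $11.55 = $5,140.80
Mar 17, 283 sold [LIFO — newest first]: 283 @ $9.00 = $2,547.00
Total COGS = $5,140.80 + $2,547.00 = $7,687.80
Ending inventory: 269 @ $15.35 + 140 @ $13.65 + 165 @ $11.55 + 60 @ $9.00 = $8,485.90
Check: goods available $16,173.70 = COGS $7,687.80 + ending $8,485.90

COGS = $7,687.80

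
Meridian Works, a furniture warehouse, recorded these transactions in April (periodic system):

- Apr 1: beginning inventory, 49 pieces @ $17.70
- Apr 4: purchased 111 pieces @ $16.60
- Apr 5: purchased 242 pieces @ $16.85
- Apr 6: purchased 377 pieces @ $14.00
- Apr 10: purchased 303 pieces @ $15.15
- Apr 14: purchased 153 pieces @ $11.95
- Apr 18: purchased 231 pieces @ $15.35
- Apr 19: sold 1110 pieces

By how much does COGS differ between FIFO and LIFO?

$972.90

FIFO COGS: 49 @ $17.70 + 111 @ $16.60 + 242 @ $16.85 + 377 @ $14.00 + 303 @ $15.15 + 28 @ $11.95 = $16,990.65
LIFO COGS: 231 @ $15.35 + 153 @ $11.95 + 303 @ $15.15 + 377 @ $14.00 + 46 @ $16.85 = $16,017.75
Difference = |$16,990.65 − $16,017.75| = $972.90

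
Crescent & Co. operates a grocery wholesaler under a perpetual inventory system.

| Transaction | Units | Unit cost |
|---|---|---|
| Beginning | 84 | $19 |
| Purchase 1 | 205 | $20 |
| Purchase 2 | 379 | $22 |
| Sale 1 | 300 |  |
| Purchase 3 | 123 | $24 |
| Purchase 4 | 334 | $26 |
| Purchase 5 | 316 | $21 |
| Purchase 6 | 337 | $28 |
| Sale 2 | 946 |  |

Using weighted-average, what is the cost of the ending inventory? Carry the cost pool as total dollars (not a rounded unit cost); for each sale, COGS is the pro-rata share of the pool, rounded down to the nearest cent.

After Beginning: 84 on hand, pool $1,596.00 (≈ $19.0000 each)
After Purchase 1: 289 on hand, pool $5,696.00 (≈ $19.7093 each)
After Purchase 2: 668 on hand, pool $14,034.00 (≈ $21.0090 each)
Sale 1, sell 300: 300/668 × $14,034.00 → $6,302.69
After Purchase 3: 491 on hand, pool $10,683.31 (≈ $21.7583 each)
After Purchase 4: 825 on hand, pool $19,367.31 (≈ $23.4755 each)
After Purchase 5: 1141 on hand, pool $26,003.31 (≈ $22.7899 each)
After Purchase 6: 1478 on hand, pool $35,439.31 (≈ $23.9779 each)
Sale 2, sell 946: 946/1478 × $35,439.31 → $22,683.07
Total COGS = $6,302.69 + $22,683.07 = $28,985.76
Ending inventory (cost pool remaining) = $12,756.24

Ending inventory = $12,756.24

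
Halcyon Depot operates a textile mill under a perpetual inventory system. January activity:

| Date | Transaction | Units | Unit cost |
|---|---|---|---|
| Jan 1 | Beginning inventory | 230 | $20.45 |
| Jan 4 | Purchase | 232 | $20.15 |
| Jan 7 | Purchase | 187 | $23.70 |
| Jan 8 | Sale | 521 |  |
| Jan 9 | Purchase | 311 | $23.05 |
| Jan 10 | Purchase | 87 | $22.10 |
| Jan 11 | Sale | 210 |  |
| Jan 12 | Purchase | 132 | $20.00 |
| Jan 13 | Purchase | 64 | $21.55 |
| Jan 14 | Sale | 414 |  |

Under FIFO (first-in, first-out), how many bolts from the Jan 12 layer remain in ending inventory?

34

Jan 8, 521 sold [FIFO — oldest first]: 230 @ $20.45 + 232 @ $20.15 + 59 @ $23.70 = $10,776.60
Jan 11, 210 sold [FIFO — oldest first]: 128 @ $23.70 + 82 @ $23.05 = $4,923.70
Jan 14, 414 sold [FIFO — oldest first]: 229 @ $23.05 + 87 @ $22.10 + 98 @ $20.00 = $9,161.15
Total COGS = $10,776.60 + $4,923.70 + $9,161.15 = $24,861.45
Ending inventory: 34 @ $20.00 + 64 @ $21.55 = $2,059.20
Check: goods available $26,920.65 = COGS $24,861.45 + ending $2,059.20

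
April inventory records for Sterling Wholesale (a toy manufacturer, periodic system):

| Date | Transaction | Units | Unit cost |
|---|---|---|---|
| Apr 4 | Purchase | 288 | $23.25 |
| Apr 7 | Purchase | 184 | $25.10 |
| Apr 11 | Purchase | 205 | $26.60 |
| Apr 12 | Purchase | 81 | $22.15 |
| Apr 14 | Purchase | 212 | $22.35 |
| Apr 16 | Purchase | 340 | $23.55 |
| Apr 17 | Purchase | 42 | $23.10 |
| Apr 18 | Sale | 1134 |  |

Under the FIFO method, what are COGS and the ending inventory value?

COGS = $27,161.95; ending inventory = $5,115.00

Apr 18, 1134 sold [FIFO — oldest first]: 288 @ $23.25 + 184 @ $25.10 + 205 @ $26.60 + 81 @ $22.15 + 212 @ $22.35 + 164 @ $23.55 = $27,161.95
Ending inventory: 176 @ $23.55 + 42 @ $23.10 = $5,115.00
Check: goods available $32,276.95 = COGS $27,161.95 + ending $5,115.00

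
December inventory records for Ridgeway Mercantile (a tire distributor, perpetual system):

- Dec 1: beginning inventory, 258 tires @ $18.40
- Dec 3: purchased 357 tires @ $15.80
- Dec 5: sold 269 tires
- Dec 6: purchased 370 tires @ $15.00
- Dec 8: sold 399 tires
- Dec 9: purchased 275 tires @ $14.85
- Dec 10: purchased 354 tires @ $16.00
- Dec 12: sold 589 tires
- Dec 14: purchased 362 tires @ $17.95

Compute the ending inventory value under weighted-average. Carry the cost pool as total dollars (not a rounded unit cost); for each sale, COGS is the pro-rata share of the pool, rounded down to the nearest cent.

After Dec 1: 258 on hand, pool $4,747.20 (≈ $18.4000 each)
After Dec 3: 615 on hand, pool $10,387.80 (≈ $16.8907 each)
Dec 5, sell 269: 269/615 × $10,387.80 → $4,543.60
After Dec 6: 716 on hand, pool $11,394.20 (≈ $15.9137 each)
Dec 8, sell 399: 399/716 × $11,394.20 → $6,349.56
After Dec 9: 592 on hand, pool $9,128.39 (≈ $15.4196 each)
After Dec 10: 946 on hand, pool $14,792.39 (≈ $15.6368 each)
Dec 12, sell 589: 589/946 × $14,792.39 → $9,210.06
After Dec 14: 719 on hand, pool $12,080.23 (≈ $16.8014 each)
Total COGS = $4,543.60 + $6,349.56 + $9,210.06 = $20,103.22
Ending inventory (cost pool remaining) = $12,080.23

Ending inventory = $12,080.23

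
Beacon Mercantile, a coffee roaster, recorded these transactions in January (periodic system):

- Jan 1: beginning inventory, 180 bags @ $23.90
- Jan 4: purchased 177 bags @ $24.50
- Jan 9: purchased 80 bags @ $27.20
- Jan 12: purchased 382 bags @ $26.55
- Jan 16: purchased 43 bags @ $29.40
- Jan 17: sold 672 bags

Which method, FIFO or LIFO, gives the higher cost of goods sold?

FIFO COGS: 180 @ $23.90 + 177 @ $24.50 + 80 @ $27.20 + 235 @ $26.55 = $17,053.75
LIFO COGS: 43 @ $29.40 + 382 @ $26.55 + 80 @ $27.20 + 167 @ $24.50 = $17,673.80

LIFO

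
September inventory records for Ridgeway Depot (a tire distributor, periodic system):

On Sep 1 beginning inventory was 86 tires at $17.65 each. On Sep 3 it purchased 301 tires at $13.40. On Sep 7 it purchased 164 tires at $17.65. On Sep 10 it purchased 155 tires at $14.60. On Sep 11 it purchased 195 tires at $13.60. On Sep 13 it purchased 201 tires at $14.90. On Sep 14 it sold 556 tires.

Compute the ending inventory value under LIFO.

Ending inventory = $8,357.65

Sep 14, 556 sold [LIFO — newest first]: 201 @ $14.90 + 195 @ $13.60 + 155 @ $14.60 + 5 @ $17.65 = $7,998.15
Ending inventory: 86 @ $17.65 + 301 @ $13.40 + 159 @ $17.65 = $8,357.65
Check: goods available $16,355.80 = COGS $7,998.15 + ending $8,357.65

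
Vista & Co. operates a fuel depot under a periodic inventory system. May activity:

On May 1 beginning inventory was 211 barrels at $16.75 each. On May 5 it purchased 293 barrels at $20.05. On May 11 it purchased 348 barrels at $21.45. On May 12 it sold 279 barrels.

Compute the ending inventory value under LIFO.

May 12, 279 sold [LIFO — newest first]: 279 @ $21.45 = $5,984.55
Ending inventory: 211 @ $16.75 + 293 @ $20.05 + 69 @ $21.45 = $10,888.95
Check: goods available $16,873.50 = COGS $5,984.55 + ending $10,888.95

Ending inventory = $10,888.95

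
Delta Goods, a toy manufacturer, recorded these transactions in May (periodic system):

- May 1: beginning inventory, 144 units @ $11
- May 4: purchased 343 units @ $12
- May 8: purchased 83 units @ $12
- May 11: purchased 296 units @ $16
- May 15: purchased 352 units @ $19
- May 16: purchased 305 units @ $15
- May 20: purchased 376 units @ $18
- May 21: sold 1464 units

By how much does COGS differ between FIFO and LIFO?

FIFO COGS: 144 @ $11 + 343 @ $12 + 83 @ $12 + 296 @ $16 + 352 @ $19 + 246 @ $15 = $21,810
LIFO COGS: 376 @ $18 + 305 @ $15 + 352 @ $19 + 296 @ $16 + 83 @ $12 + 52 @ $12 = $24,387
Difference = |$21,810 − $24,387| = $2,577

$2,577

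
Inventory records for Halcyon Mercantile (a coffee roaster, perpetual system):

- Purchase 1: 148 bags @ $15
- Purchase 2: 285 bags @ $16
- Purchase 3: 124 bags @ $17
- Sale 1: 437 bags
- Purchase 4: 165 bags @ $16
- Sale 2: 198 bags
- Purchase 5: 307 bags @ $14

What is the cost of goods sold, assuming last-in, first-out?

COGS = $10,223

Sale 1 (437) [LIFO — newest first]: 124 @ $17 + 285 @ $16 + 28 @ $15 = $7,088
Sale 2 (198) [LIFO — newest first]: 165 @ $16 + 33 @ $15 = $3,135
Total COGS = $7,088 + $3,135 = $10,223
Ending inventory: 87 @ $15 + 307 @ $14 = $5,603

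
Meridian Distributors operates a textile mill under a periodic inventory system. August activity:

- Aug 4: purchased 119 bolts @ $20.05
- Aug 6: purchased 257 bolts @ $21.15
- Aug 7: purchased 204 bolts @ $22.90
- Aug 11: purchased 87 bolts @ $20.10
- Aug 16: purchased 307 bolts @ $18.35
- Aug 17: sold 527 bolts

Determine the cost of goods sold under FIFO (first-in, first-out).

Aug 17, 527 sold [FIFO — oldest first]: 119 @ $20.05 + 257 @ $21.15 + 151 @ $22.90 = $11,279.40
Ending inventory: 53 @ $22.90 + 87 @ $20.10 + 307 @ $18.35 = $8,595.85

COGS = $11,279.40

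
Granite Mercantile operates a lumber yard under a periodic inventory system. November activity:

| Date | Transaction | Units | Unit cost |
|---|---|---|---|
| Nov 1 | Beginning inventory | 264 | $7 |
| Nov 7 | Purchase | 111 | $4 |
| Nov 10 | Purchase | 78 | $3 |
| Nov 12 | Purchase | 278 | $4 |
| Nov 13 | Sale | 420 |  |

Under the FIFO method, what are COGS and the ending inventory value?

COGS = $2,427; ending inventory = $1,211

Nov 13, 420 sold [FIFO — oldest first]: 264 @ $7 + 111 @ $4 + 45 @ $3 = $2,427
Ending inventory: 33 @ $3 + 278 @ $4 = $1,211
Check: goods available $3,638 = COGS $2,427 + ending $1,211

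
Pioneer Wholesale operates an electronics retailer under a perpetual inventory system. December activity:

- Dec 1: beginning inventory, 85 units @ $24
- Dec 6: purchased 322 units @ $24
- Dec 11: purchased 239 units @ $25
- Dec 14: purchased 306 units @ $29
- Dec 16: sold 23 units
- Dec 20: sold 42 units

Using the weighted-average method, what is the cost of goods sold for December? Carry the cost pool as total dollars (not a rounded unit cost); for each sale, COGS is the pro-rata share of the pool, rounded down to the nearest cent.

COGS = $1,680.77

After Dec 1: 85 on hand, pool $2,040.00 (≈ $24.0000 each)
After Dec 6: 407 on hand, pool $9,768.00 (≈ $24.0000 each)
After Dec 11: 646 on hand, pool $15,743.00 (≈ $24.3700 each)
After Dec 14: 952 on hand, pool $24,617.00 (≈ $25.8582 each)
Dec 16, sell 23: 23/952 × $24,617.00 → $594.73
Dec 20, sell 42: 42/929 × $24,022.27 → $1,086.04
Total COGS = $594.73 + $1,086.04 = $1,680.77
Ending inventory (cost pool remaining) = $22,936.23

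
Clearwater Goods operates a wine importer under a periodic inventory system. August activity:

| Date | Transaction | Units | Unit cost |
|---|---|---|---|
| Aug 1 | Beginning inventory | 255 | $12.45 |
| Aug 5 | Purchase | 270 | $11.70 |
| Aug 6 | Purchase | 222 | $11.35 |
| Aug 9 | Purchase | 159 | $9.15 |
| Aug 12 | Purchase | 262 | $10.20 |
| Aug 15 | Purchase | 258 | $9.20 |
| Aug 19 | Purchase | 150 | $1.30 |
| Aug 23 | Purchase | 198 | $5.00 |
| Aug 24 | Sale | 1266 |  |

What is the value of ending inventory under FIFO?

Aug 24, 1266 sold [FIFO — oldest first]: 255 @ $12.45 + 270 @ $11.70 + 222 @ $11.35 + 159 @ $9.15 + 262 @ $10.20 + 98 @ $9.20 = $13,882.30
Ending inventory: 160 @ $9.20 + 150 @ $1.30 + 198 @ $5.00 = $2,657.00

Ending inventory = $2,657.00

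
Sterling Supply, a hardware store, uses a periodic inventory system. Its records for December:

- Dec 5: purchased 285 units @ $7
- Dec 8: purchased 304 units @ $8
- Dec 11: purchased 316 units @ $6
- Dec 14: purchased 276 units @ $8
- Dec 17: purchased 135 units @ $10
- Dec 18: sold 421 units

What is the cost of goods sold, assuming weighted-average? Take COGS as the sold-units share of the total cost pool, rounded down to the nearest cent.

COGS = $3,161.01

Dec 18, sell 421: 421/1316 × $9,881.00 → $3,161.01
Ending inventory (cost pool remaining) = $6,719.99
Check: goods available $9,881.00 = COGS $3,161.01 + ending $6,719.99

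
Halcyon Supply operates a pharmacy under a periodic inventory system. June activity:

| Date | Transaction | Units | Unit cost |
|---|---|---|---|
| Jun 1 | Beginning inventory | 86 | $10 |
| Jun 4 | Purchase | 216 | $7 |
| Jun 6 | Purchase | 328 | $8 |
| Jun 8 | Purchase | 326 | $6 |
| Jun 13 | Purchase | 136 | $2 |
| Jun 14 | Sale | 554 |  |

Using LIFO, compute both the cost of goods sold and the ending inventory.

Jun 14, 554 sold [LIFO — newest first]: 136 @ $2 + 326 @ $6 + 92 @ $8 = $2,964
Ending inventory: 86 @ $10 + 216 @ $7 + 236 @ $8 = $4,260

COGS = $2,964; ending inventory = $4,260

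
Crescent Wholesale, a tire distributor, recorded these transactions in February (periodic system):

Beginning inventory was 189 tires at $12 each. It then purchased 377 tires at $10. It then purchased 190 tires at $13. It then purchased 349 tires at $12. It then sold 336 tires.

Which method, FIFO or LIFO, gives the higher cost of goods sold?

FIFO COGS: 189 @ $12 + 147 @ $10 = $3,738
LIFO COGS: 336 @ $12 = $4,032

LIFO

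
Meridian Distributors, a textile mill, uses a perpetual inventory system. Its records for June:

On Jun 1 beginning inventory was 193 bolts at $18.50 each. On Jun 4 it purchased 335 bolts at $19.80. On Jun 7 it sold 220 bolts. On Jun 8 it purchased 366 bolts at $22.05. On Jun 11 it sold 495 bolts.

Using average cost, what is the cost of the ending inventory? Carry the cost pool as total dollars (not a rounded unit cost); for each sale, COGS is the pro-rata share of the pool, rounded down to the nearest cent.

After Jun 1: 193 on hand, pool $3,570.50 (≈ $18.5000 each)
After Jun 4: 528 on hand, pool $10,203.50 (≈ $19.3248 each)
Jun 7, sell 220: 220/528 × $10,203.50 → $4,251.45
After Jun 8: 674 on hand, pool $14,022.35 (≈ $20.8047 each)
Jun 11, sell 495: 495/674 × $14,022.35 → $10,298.31
Total COGS = $4,251.45 + $10,298.31 = $14,549.76
Ending inventory (cost pool remaining) = $3,724.04
Check: goods available $18,273.80 = COGS $14,549.76 + ending $3,724.04

Ending inventory = $3,724.04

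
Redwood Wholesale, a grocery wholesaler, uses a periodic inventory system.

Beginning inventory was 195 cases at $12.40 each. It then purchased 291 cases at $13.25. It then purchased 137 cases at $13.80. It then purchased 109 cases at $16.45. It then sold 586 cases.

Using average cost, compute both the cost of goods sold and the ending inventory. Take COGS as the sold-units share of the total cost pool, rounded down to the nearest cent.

Sale 1, sell 586: 586/732 × $9,957.40 → $7,971.36
Ending inventory (cost pool remaining) = $1,986.04
Check: goods available $9,957.40 = COGS $7,971.36 + ending $1,986.04

COGS = $7,971.36; ending inventory = $1,986.04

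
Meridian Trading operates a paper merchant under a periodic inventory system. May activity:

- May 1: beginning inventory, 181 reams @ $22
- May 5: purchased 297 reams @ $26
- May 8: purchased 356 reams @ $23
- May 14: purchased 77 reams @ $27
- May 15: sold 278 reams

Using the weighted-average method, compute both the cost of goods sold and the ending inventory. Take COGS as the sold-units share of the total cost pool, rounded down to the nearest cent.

COGS = $6,704.65; ending inventory = $15,266.35

May 15, sell 278: 278/911 × $21,971.00 → $6,704.65
Ending inventory (cost pool remaining) = $15,266.35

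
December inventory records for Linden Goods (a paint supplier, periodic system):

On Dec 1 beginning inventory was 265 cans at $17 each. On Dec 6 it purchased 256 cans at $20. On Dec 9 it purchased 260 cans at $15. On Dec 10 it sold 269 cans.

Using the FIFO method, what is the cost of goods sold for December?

COGS = $4,585

Dec 10, 269 sold [FIFO — oldest first]: 265 @ $17 + 4 @ $20 = $4,585
Ending inventory: 252 @ $20 + 260 @ $15 = $8,940
Check: goods available $13,525 = COGS $4,585 + ending $8,940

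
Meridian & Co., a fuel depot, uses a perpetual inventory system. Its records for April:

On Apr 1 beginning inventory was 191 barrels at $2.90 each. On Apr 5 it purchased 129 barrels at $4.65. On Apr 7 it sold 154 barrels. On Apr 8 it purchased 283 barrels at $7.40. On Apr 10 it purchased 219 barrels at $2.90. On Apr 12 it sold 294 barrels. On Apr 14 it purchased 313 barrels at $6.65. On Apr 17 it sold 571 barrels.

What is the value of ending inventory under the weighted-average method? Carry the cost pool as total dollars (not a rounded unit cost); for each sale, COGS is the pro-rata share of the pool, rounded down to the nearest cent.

After Apr 1: 191 on hand, pool $553.90 (≈ $2.9000 each)
After Apr 5: 320 on hand, pool $1,153.75 (≈ $3.6055 each)
Apr 7, sell 154: 154/320 × $1,153.75 → $555.24
After Apr 8: 449 on hand, pool $2,692.71 (≈ $5.9971 each)
After Apr 10: 668 on hand, pool $3,327.81 (≈ $4.9818 each)
Apr 12, sell 294: 294/668 × $3,327.81 → $1,464.63
After Apr 14: 687 on hand, pool $3,944.63 (≈ $5.7418 each)
Apr 17, sell 571: 571/687 × $3,944.63 → $3,278.57
Total COGS = $555.24 + $1,464.63 + $3,278.57 = $5,298.44
Ending inventory (cost pool remaining) = $666.06

Ending inventory = $666.06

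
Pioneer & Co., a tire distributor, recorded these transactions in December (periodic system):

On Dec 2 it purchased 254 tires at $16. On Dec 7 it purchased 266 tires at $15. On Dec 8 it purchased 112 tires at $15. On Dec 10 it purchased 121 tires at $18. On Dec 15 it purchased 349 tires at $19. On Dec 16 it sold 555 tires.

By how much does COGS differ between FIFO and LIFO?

FIFO COGS: 254 @ $16 + 266 @ $15 + 35 @ $15 = $8,579
LIFO COGS: 349 @ $19 + 121 @ $18 + 85 @ $15 = $10,084
Difference = |$8,579 − $10,084| = $1,505

$1,505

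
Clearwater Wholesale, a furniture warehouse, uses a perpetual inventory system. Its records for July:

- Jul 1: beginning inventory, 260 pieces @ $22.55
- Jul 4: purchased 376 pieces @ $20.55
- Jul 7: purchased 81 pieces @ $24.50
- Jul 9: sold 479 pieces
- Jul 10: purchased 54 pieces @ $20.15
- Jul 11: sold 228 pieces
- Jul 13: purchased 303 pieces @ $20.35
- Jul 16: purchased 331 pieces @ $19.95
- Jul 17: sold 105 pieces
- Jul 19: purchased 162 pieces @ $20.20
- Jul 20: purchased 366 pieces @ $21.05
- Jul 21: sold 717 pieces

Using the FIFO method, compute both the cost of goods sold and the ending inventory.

COGS = $31,936.70; ending inventory = $8,471.90

Jul 9, 479 sold [FIFO — oldest first]: 260 @ $22.55 + 219 @ $20.55 = $10,363.45
Jul 11, 228 sold [FIFO — oldest first]: 157 @ $20.55 + 71 @ $24.50 = $4,965.85
Jul 17, 105 sold [FIFO — oldest first]: 10 @ $24.50 + 54 @ $20.15 + 41 @ $20.35 = $2,167.45
Jul 21, 717 sold [FIFO — oldest first]: 262 @ $20.35 + 331 @ $19.95 + 124 @ $20.20 = $14,439.95
Total COGS = $10,363.45 + $4,965.85 + $2,167.45 + $14,439.95 = $31,936.70
Ending inventory: 38 @ $20.20 + 366 @ $21.05 = $8,471.90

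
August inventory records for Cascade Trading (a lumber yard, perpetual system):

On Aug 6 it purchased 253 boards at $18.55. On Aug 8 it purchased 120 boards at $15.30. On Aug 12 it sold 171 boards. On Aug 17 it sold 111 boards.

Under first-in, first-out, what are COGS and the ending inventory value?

Aug 12, 171 sold [FIFO — oldest first]: 171 @ $18.55 = $3,172.05
Aug 17, 111 sold [FIFO — oldest first]: 82 @ $18.55 + 29 @ $15.30 = $1,964.80
Total COGS = $3,172.05 + $1,964.80 = $5,136.85
Ending inventory: 91 @ $15.30 = $1,392.30

COGS = $5,136.85; ending inventory = $1,392.30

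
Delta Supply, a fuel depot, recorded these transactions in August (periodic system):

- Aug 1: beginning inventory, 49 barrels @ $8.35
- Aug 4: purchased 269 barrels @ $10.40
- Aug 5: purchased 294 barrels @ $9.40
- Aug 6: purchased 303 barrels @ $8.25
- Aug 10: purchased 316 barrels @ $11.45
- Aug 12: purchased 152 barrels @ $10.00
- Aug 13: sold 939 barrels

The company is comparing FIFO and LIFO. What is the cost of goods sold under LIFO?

COGS = $9,217.15

FIFO COGS: 49 @ $8.35 + 269 @ $10.40 + 294 @ $9.40 + 303 @ $8.25 + 24 @ $11.45 = $8,744.90
LIFO COGS: 152 @ $10.00 + 316 @ $11.45 + 303 @ $8.25 + 168 @ $9.40 = $9,217.15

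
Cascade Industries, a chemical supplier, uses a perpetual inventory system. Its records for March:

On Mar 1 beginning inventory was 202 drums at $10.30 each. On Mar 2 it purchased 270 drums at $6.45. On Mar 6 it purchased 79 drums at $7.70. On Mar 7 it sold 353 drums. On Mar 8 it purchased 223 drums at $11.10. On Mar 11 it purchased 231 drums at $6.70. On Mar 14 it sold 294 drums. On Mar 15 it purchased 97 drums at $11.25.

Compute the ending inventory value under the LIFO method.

Ending inventory = $4,906.65

Mar 7, 353 sold [LIFO — newest first]: 79 @ $7.70 + 270 @ $6.45 + 4 @ $10.30 = $2,391.00
Mar 14, 294 sold [LIFO — newest first]: 231 @ $6.70 + 63 @ $11.10 = $2,247.00
Total COGS = $2,391.00 + $2,247.00 = $4,638.00
Ending inventory: 198 @ $10.30 + 160 @ $11.10 + 97 @ $11.25 = $4,906.65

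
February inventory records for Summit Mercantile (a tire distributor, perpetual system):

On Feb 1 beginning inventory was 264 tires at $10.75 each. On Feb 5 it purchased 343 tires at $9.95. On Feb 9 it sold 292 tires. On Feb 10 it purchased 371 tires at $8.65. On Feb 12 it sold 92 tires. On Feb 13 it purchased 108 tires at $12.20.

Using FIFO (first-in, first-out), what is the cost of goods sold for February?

Feb 9, 292 sold [FIFO — oldest first]: 264 @ $10.75 + 28 @ $9.95 = $3,116.60
Feb 12, 92 sold [FIFO — oldest first]: 92 @ $9.95 = $915.40
Total COGS = $3,116.60 + $915.40 = $4,032.00
Ending inventory: 223 @ $9.95 + 371 @ $8.65 + 108 @ $12.20 = $6,745.60

COGS = $4,032.00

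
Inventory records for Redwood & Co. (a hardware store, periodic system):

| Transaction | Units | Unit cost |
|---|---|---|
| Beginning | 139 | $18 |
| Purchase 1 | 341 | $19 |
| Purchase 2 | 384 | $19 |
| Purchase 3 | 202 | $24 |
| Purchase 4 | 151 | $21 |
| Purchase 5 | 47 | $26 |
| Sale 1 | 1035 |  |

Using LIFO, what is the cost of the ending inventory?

Ending inventory = $4,212

Sale 1 (1035) [LIFO — newest first]: 47 @ $26 + 151 @ $21 + 202 @ $24 + 384 @ $19 + 251 @ $19 = $21,306
Ending inventory: 139 @ $18 + 90 @ $19 = $4,212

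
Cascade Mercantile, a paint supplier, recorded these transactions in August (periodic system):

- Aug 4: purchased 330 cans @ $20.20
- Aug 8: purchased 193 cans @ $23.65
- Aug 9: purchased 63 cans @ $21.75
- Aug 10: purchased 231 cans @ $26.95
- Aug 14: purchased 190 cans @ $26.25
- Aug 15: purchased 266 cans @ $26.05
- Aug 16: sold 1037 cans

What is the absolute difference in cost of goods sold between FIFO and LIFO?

$1,380.60

FIFO COGS: 330 @ $20.20 + 193 @ $23.65 + 63 @ $21.75 + 231 @ $26.95 + 190 @ $26.25 + 30 @ $26.05 = $24,595.15
LIFO COGS: 266 @ $26.05 + 190 @ $26.25 + 231 @ $26.95 + 63 @ $21.75 + 193 @ $23.65 + 94 @ $20.20 = $25,975.75
Difference = |$24,595.15 − $25,975.75| = $1,380.60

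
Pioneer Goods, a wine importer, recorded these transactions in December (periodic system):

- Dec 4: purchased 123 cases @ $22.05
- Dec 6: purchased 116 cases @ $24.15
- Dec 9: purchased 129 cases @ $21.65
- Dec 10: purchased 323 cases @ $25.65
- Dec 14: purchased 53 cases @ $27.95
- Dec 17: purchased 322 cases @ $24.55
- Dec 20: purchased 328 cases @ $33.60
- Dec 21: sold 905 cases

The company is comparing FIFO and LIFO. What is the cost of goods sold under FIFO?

COGS = $22,025.25

FIFO COGS: 123 @ $22.05 + 116 @ $24.15 + 129 @ $21.65 + 323 @ $25.65 + 53 @ $27.95 + 161 @ $24.55 = $22,025.25
LIFO COGS: 328 @ $33.60 + 322 @ $24.55 + 53 @ $27.95 + 202 @ $25.65 = $25,588.55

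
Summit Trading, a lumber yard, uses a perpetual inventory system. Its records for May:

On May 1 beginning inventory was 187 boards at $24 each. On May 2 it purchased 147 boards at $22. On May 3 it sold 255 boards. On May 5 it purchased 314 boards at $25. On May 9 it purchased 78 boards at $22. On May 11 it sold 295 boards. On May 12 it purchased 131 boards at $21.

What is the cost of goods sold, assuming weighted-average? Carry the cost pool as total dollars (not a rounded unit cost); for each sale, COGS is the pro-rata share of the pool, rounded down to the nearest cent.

After May 1: 187 on hand, pool $4,488.00 (≈ $24.0000 each)
After May 2: 334 on hand, pool $7,722.00 (≈ $23.1198 each)
May 3, sell 255: 255/334 × $7,722.00 → $5,895.53
After May 5: 393 on hand, pool $9,676.47 (≈ $24.6221 each)
After May 9: 471 on hand, pool $11,392.47 (≈ $24.1878 each)
May 11, sell 295: 295/471 × $11,392.47 → $7,135.41
After May 12: 307 on hand, pool $7,008.06 (≈ $22.8276 each)
Total COGS = $5,895.53 + $7,135.41 = $13,030.94
Ending inventory (cost pool remaining) = $7,008.06
Check: goods available $20,039.00 = COGS $13,030.94 + ending $7,008.06

COGS = $13,030.94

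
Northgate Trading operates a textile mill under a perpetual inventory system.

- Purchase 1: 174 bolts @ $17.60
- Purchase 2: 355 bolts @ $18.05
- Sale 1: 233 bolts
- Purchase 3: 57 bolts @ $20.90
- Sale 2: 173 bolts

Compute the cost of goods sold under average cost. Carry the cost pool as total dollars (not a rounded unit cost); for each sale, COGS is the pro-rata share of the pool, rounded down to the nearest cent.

After Purchase 1: 174 on hand, pool $3,062.40 (≈ $17.6000 each)
After Purchase 2: 529 on hand, pool $9,470.15 (≈ $17.9020 each)
Sale 1, sell 233: 233/529 × $9,470.15 → $4,171.16
After Purchase 3: 353 on hand, pool $6,490.29 (≈ $18.3861 each)
Sale 2, sell 173: 173/353 × $6,490.29 → $3,180.79
Total COGS = $4,171.16 + $3,180.79 = $7,351.95
Ending inventory (cost pool remaining) = $3,309.50

COGS = $7,351.95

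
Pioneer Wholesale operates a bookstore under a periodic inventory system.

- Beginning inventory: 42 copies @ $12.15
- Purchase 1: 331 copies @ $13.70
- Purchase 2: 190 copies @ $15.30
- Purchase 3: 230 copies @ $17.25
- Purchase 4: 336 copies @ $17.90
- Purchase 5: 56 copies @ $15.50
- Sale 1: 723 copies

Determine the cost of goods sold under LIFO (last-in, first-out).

Sale 1 (723) [LIFO — newest first]: 56 @ $15.50 + 336 @ $17.90 + 230 @ $17.25 + 101 @ $15.30 = $12,395.20
Ending inventory: 42 @ $12.15 + 331 @ $13.70 + 89 @ $15.30 = $6,406.70

COGS = $12,395.20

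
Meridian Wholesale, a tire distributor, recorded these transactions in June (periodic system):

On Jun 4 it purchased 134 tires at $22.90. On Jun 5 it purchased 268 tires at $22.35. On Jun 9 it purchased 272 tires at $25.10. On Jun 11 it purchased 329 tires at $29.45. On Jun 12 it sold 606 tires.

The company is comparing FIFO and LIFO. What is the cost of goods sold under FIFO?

COGS = $14,178.80

FIFO COGS: 134 @ $22.90 + 268 @ $22.35 + 204 @ $25.10 = $14,178.80
LIFO COGS: 329 @ $29.45 + 272 @ $25.10 + 5 @ $22.35 = $16,628.00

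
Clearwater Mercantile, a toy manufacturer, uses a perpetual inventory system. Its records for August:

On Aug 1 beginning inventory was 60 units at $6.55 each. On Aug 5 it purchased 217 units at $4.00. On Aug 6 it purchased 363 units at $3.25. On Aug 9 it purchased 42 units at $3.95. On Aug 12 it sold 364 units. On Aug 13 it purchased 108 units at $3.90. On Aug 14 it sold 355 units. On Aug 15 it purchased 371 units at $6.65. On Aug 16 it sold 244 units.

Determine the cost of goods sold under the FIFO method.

Aug 12, 364 sold [FIFO — oldest first]: 60 @ $6.55 + 217 @ $4.00 + 87 @ $3.25 = $1,543.75
Aug 14, 355 sold [FIFO — oldest first]: 276 @ $3.25 + 42 @ $3.95 + 37 @ $3.90 = $1,207.20
Aug 16, 244 sold [FIFO — oldest first]: 71 @ $3.90 + 173 @ $6.65 = $1,427.35
Total COGS = $1,543.75 + $1,207.20 + $1,427.35 = $4,178.30
Ending inventory: 198 @ $6.65 = $1,316.70
Check: goods available $5,495.00 = COGS $4,178.30 + ending $1,316.70

COGS = $4,178.30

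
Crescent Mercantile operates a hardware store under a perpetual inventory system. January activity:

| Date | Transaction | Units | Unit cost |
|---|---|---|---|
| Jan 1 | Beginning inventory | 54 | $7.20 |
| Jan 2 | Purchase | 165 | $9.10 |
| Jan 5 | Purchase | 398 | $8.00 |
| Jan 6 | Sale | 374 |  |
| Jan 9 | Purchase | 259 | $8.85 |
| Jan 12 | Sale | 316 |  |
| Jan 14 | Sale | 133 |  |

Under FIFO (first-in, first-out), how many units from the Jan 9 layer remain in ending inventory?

53

Jan 6, 374 sold [FIFO — oldest first]: 54 @ $7.20 + 165 @ $9.10 + 155 @ $8.00 = $3,130.30
Jan 12, 316 sold [FIFO — oldest first]: 243 @ $8.00 + 73 @ $8.85 = $2,590.05
Jan 14, 133 sold [FIFO — oldest first]: 133 @ $8.85 = $1,177.05
Total COGS = $3,130.30 + $2,590.05 + $1,177.05 = $6,897.40
Ending inventory: 53 @ $8.85 = $469.05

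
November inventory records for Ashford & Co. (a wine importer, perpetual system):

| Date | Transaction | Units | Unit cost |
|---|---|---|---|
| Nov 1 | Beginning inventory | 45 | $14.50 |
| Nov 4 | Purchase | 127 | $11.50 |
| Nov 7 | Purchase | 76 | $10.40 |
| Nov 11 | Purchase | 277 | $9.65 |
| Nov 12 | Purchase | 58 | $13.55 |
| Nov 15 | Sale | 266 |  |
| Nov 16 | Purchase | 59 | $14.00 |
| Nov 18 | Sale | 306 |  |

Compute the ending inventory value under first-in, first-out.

Nov 15, 266 sold [FIFO — oldest first]: 45 @ $14.50 + 127 @ $11.50 + 76 @ $10.40 + 18 @ $9.65 = $3,077.10
Nov 18, 306 sold [FIFO — oldest first]: 259 @ $9.65 + 47 @ $13.55 = $3,136.20
Total COGS = $3,077.10 + $3,136.20 = $6,213.30
Ending inventory: 11 @ $13.55 + 59 @ $14.00 = $975.05
Check: goods available $7,188.35 = COGS $6,213.30 + ending $975.05

Ending inventory = $975.05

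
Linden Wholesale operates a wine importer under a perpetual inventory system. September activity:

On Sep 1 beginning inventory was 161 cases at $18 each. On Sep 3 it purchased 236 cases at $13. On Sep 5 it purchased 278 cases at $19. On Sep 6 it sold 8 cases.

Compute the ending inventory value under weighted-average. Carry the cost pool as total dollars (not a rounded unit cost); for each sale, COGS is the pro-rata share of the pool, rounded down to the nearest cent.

Ending inventory = $11,114.70

After Sep 1: 161 on hand, pool $2,898.00 (≈ $18.0000 each)
After Sep 3: 397 on hand, pool $5,966.00 (≈ $15.0277 each)
After Sep 5: 675 on hand, pool $11,248.00 (≈ $16.6637 each)
Sep 6, sell 8: 8/675 × $11,248.00 → $133.30
Ending inventory (cost pool remaining) = $11,114.70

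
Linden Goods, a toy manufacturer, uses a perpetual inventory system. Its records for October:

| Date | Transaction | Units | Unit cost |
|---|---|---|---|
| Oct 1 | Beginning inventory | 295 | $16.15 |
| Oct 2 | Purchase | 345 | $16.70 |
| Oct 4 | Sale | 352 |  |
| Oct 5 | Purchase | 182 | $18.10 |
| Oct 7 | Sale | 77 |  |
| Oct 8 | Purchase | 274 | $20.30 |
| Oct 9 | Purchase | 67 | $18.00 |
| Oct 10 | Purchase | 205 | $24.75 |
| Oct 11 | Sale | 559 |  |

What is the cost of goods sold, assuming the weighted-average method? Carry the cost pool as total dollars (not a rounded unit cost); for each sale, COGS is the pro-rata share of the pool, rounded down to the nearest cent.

COGS = $18,152.12

After Oct 1: 295 on hand, pool $4,764.25 (≈ $16.1500 each)
After Oct 2: 640 on hand, pool $10,525.75 (≈ $16.4465 each)
Oct 4, sell 352: 352/640 × $10,525.75 → $5,789.16
After Oct 5: 470 on hand, pool $8,030.79 (≈ $17.0868 each)
Oct 7, sell 77: 77/470 × $8,030.79 → $1,315.68
After Oct 8: 667 on hand, pool $12,277.31 (≈ $18.4068 each)
After Oct 9: 734 on hand, pool $13,483.31 (≈ $18.3696 each)
After Oct 10: 939 on hand, pool $18,557.06 (≈ $19.7626 each)
Oct 11, sell 559: 559/939 × $18,557.06 → $11,047.28
Total COGS = $5,789.16 + $1,315.68 + $11,047.28 = $18,152.12
Ending inventory (cost pool remaining) = $7,509.78
Check: goods available $25,661.90 = COGS $18,152.12 + ending $7,509.78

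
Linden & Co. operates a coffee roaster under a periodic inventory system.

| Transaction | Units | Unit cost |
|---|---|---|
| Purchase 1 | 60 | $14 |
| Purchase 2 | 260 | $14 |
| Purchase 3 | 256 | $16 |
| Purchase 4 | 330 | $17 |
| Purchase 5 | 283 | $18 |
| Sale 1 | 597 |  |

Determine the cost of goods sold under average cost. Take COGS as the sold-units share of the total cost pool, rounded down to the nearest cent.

COGS = $9,680.53

Sale 1, sell 597: 597/1189 × $19,280.00 → $9,680.53
Ending inventory (cost pool remaining) = $9,599.47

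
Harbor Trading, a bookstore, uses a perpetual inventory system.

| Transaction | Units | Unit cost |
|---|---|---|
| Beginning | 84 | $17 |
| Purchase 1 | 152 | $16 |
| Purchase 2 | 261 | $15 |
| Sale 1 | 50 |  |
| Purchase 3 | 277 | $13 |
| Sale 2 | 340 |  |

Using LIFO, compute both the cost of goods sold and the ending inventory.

COGS = $5,296; ending inventory = $6,080

Sale 1 (50) [LIFO — newest first]: 50 @ $15 = $750
Sale 2 (340) [LIFO — newest first]: 277 @ $13 + 63 @ $15 = $4,546
Total COGS = $750 + $4,546 = $5,296
Ending inventory: 84 @ $17 + 152 @ $16 + 148 @ $15 = $6,080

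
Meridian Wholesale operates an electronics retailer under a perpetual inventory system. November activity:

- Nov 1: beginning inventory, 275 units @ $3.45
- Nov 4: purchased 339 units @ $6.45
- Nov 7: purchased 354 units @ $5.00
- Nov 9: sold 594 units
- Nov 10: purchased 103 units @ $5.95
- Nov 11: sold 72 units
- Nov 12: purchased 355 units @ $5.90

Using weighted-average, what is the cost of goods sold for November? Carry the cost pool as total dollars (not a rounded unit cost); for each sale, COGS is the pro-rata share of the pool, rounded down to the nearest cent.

COGS = $3,388.64

After Nov 1: 275 on hand, pool $948.75 (≈ $3.4500 each)
After Nov 4: 614 on hand, pool $3,135.30 (≈ $5.1064 each)
After Nov 7: 968 on hand, pool $4,905.30 (≈ $5.0675 each)
Nov 9, sell 594: 594/968 × $4,905.30 → $3,010.07
After Nov 10: 477 on hand, pool $2,508.08 (≈ $5.2580 each)
Nov 11, sell 72: 72/477 × $2,508.08 → $378.57
After Nov 12: 760 on hand, pool $4,224.01 (≈ $5.5579 each)
Total COGS = $3,010.07 + $378.57 = $3,388.64
Ending inventory (cost pool remaining) = $4,224.01
Check: goods available $7,612.65 = COGS $3,388.64 + ending $4,224.01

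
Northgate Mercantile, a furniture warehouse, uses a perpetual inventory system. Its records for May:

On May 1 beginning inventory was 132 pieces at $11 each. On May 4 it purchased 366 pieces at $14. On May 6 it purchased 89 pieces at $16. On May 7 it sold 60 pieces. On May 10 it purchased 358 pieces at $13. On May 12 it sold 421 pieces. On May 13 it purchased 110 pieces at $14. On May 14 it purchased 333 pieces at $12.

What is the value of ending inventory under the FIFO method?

May 7, 60 sold [FIFO — oldest first]: 60 @ $11 = $660
May 12, 421 sold [FIFO — oldest first]: 72 @ $11 + 349 @ $14 = $5,678
Total COGS = $660 + $5,678 = $6,338
Ending inventory: 17 @ $14 + 89 @ $16 + 358 @ $13 + 110 @ $14 + 333 @ $12 = $11,852

Ending inventory = $11,852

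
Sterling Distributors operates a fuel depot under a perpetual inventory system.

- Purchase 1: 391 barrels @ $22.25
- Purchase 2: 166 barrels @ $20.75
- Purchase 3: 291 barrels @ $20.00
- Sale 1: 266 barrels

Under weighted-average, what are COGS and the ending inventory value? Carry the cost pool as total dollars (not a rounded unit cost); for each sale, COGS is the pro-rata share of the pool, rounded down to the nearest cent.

COGS = $5,635.01; ending inventory = $12,329.24

After Purchase 1: 391 on hand, pool $8,699.75 (≈ $22.2500 each)
After Purchase 2: 557 on hand, pool $12,144.25 (≈ $21.8030 each)
After Purchase 3: 848 on hand, pool $17,964.25 (≈ $21.1843 each)
Sale 1, sell 266: 266/848 × $17,964.25 → $5,635.01
Ending inventory (cost pool remaining) = $12,329.24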